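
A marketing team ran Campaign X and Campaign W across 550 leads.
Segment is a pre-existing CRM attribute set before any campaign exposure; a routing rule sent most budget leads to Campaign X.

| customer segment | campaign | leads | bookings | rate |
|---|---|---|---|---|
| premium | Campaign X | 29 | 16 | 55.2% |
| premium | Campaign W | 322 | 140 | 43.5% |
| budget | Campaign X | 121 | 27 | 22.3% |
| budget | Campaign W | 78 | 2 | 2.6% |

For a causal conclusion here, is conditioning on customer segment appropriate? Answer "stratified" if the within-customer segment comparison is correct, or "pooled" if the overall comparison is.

The stratified and pooled comparisons disagree (Campaign X wins within each customer segment; Campaign W wins overall), so the answer turns on the causal role of customer segment.
Customer segment satisfies the back-door criterion: it is not a descendant of the campaign, and it blocks the spurious path from campaign to outcome. Adjusting for it (i.e., using the within-customer segment rates) gives the causal effect.
Within each level — premium: 55.2% vs 43.5%; budget: 22.3% vs 2.6% — Campaign X is higher every time.

stratified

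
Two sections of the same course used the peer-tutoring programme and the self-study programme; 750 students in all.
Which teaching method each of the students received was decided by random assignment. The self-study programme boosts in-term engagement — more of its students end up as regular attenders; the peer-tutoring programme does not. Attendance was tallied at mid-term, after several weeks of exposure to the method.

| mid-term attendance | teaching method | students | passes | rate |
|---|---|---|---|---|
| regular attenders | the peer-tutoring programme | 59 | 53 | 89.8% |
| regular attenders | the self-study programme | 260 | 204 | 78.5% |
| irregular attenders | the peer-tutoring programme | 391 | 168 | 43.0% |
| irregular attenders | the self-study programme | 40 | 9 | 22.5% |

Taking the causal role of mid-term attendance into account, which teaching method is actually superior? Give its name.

the self-study programme

The stratified and pooled comparisons disagree (the peer-tutoring programme wins within each mid-term attendance; the self-study programme wins overall), so the answer turns on the causal role of mid-term attendance.
Stratifying would compare teaching methods among students the teaching methods themselves sorted into mid-term attendance groups — a form of selection on an intermediate. The unconditioned pooled rates give the total causal effect.
Pooled: the peer-tutoring programme 49.1% vs the self-study programme 71.0%; the self-study programme is higher overall.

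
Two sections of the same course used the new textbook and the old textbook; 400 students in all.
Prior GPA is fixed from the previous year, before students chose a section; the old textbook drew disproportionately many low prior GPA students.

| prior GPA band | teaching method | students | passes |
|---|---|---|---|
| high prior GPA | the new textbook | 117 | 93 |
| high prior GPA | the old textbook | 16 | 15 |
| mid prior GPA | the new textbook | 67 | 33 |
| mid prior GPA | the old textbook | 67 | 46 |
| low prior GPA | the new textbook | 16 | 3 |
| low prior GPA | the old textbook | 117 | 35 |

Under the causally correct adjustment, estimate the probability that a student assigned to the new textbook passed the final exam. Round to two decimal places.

The stratified and pooled comparisons disagree (the old textbook wins within each prior GPA band; the new textbook wins overall), so the answer turns on the causal role of prior GPA band.
The imbalance in prior GPA band arose from how students were allocated, not from anything the teaching method did; and prior GPA band independently affects the outcome. The pooled gap is confounded — condition on prior GPA band.
Standardising the new textbook to the population prior GPA band mix: 0.333·93/117 + 0.335·33/67 + 0.333·3/16 = 0.492.

0.49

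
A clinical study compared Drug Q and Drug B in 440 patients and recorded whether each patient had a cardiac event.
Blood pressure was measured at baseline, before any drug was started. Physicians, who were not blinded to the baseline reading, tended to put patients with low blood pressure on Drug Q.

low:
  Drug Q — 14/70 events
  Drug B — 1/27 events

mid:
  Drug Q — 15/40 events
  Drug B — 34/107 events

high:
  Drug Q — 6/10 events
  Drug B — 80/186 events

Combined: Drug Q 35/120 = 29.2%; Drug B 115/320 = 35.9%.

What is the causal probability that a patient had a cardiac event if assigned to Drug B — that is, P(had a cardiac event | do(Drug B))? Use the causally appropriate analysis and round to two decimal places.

0.31

Nothing the drug does changes blood pressure; the imbalance is an allocation artefact. With blood pressure also predicting the outcome, the pooled figure is confounded, and the within-stratum comparison is the causal one.
Standardising Drug B to the population blood pressure mix: 0.220·1/27 + 0.334·34/107 + 0.445·80/186 = 0.306.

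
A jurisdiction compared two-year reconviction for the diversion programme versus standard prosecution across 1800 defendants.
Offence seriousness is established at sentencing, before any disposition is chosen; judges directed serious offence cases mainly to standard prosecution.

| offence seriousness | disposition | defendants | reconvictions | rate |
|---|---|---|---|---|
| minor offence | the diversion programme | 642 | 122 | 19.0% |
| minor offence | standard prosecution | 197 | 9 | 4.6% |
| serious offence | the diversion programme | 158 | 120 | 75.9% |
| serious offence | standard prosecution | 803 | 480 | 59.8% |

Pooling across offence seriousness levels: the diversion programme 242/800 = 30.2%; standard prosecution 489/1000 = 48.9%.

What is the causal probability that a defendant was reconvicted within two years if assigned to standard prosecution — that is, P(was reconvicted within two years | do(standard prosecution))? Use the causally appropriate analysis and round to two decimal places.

0.34

Within every offence seriousness level standard prosecution has the lower rate, yet pooled the diversion programme does — Simpson's reversal.
Since offence seriousness is a pre-existing factor (not a product of the disposition) and it affects the outcome on its own, it is a confounder. The stratified rates, not the pooled rate, identify the causal effect.
Standardising standard prosecution to the population offence seriousness mix: 0.466·9/197 + 0.534·480/803 = 0.340.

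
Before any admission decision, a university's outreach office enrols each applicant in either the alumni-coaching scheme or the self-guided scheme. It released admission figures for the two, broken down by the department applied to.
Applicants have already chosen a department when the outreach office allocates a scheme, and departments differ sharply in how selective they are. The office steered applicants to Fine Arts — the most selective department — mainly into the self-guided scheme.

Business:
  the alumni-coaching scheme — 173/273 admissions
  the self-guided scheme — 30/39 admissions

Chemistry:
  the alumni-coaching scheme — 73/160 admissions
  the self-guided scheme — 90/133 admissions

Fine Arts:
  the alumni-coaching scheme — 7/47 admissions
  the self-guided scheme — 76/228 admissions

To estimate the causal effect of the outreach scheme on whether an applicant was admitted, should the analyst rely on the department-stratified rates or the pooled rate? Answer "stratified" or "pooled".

Within every department level the self-guided scheme has the higher rate, yet pooled the alumni-coaching scheme does — Simpson's reversal.
Department is set before the outreach scheme has any effect — it is not caused by the outreach scheme — and it independently drives the outcome. That makes it a confounder, so the causal comparison is within department levels.
Within each level — Business: 63.4% vs 76.9%; Chemistry: 45.6% vs 67.7%; Fine Arts: 14.9% vs 33.3% — the self-guided scheme is higher every time.

stratified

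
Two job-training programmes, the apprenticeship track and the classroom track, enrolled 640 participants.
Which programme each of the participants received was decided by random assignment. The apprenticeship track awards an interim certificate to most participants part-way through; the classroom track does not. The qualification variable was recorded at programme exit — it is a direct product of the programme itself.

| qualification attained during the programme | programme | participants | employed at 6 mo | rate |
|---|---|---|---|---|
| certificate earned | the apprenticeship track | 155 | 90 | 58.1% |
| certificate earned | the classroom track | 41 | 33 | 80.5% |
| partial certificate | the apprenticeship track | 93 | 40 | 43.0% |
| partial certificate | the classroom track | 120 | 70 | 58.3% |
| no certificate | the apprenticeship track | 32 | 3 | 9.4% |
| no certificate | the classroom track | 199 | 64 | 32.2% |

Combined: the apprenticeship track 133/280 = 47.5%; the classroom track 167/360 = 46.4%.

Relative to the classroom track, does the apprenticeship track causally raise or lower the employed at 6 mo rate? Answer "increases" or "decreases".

increases

The qualification attained during the programme-specific comparison favours the classroom track throughout, but the pooled figures favour the apprenticeship track. The question is whether to condition on qualification attained during the programme.
Because the programme influences qualification attained during the programme, qualification attained during the programme is a post-treatment mediator, not a confounder. Stratifying on it would bias the estimate; the causal effect is the crude pooled difference.
Pooled: the apprenticeship track 47.5% vs the classroom track 46.4%; the apprenticeship track is higher overall.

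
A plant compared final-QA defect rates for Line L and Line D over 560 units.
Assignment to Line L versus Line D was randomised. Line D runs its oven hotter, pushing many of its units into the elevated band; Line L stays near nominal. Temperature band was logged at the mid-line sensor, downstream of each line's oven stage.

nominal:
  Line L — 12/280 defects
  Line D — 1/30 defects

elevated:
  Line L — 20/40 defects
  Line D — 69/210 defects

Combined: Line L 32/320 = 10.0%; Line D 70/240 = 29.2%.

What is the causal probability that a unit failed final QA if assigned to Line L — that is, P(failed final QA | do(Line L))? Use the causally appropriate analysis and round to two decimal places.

0.10

Stratifying would compare lines among units the lines themselves sorted into in-process temperature band groups — a form of selection on an intermediate. The unconditioned pooled rates give the total causal effect.
So P(outcome | do(Line L)) is just the pooled rate for Line L: 32/320 = 0.100.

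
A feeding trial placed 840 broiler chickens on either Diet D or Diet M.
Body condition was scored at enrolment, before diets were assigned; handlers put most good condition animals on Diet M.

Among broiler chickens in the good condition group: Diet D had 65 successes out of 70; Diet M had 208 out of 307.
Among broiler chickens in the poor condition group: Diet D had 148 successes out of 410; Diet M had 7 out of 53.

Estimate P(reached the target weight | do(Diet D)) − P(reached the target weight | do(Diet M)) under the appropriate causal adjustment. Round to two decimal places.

Starting body condition satisfies the back-door criterion: it is not a descendant of the diet, and it blocks the spurious path from diet to outcome. Adjusting for it (i.e., using the within-starting body condition rates) gives the causal effect.
Adjusting over the population distribution of starting body condition: 0.449·(0.929−0.678) + 0.551·(0.361−0.132) = +0.239.

+0.24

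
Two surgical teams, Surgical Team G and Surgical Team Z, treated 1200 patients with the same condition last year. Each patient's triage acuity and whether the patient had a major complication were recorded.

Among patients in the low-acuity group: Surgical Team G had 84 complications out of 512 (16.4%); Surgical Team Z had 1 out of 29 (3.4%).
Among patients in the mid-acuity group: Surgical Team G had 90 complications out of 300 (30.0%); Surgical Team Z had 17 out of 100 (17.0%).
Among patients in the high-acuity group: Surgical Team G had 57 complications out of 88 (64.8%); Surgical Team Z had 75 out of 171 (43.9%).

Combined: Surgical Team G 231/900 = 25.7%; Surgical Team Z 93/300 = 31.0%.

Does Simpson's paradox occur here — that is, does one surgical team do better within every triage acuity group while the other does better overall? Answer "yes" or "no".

yes

Within each triage acuity level (low-acuity 16.4% vs 3.4%; mid-acuity 30.0% vs 17.0%; high-acuity 64.8% vs 43.9%), Surgical Team Z has the lower rate every time. Pooled: 25.7% vs 31.0% — Surgical Team G has the lower rate overall. The two comparisons disagree.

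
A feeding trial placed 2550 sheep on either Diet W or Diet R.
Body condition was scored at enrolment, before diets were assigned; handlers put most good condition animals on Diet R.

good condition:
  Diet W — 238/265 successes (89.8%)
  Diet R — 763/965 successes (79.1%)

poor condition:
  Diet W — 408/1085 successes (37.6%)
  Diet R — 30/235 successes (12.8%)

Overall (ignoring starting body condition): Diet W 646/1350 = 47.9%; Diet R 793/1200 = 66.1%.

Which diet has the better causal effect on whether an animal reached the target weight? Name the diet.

Diet W

The starting body condition-specific comparison favours Diet W throughout, but the pooled figures favour Diet R. The question is whether to condition on starting body condition.
Nothing the diet does changes starting body condition; the imbalance is an allocation artefact. With starting body condition also predicting the outcome, the pooled figure is confounded, and the within-stratum comparison is the causal one.
Within each level — good condition: 89.8% vs 79.1%; poor condition: 37.6% vs 12.8% — Diet W is higher every time.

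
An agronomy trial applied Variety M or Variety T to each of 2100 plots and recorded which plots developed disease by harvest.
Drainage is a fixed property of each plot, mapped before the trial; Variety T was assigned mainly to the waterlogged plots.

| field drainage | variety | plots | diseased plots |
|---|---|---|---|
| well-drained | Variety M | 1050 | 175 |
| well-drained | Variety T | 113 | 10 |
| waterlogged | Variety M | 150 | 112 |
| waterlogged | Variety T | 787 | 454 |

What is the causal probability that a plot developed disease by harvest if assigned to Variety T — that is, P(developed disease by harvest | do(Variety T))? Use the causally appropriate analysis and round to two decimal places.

The stratified and pooled comparisons disagree (Variety T wins within each field drainage; Variety M wins overall), so the answer turns on the causal role of field drainage.
The imbalance in field drainage arose from how plots were allocated, not from anything the variety did; and field drainage independently affects the outcome. The pooled gap is confounded — condition on field drainage.
Standardising Variety T to the population field drainage mix: 0.554·10/113 + 0.446·454/787 = 0.306.

0.31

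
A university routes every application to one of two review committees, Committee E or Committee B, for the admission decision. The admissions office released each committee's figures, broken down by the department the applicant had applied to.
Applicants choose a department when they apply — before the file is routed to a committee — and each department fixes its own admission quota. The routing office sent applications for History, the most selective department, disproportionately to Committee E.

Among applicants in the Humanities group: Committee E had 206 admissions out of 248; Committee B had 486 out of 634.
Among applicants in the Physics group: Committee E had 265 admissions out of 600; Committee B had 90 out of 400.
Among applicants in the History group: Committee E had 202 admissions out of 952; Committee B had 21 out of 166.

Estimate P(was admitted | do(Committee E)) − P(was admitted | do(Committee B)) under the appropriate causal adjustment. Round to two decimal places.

The imbalance in department arose from how applicants were allocated, not from anything the review committee did; and department independently affects the outcome. The pooled gap is confounded — condition on department.
Adjusting over the population distribution of department: 0.294·(0.831−0.767) + 0.333·(0.442−0.225) + 0.373·(0.212−0.127) = +0.123.

+0.12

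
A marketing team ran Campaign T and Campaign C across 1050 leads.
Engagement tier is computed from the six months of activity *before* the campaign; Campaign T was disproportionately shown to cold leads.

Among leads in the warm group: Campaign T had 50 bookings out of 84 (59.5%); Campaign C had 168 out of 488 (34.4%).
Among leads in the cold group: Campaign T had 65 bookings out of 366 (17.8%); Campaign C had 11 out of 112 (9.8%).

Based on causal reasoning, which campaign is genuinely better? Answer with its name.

Campaign T

Campaign T is higher inside every engagement tier stratum but Campaign C is higher in aggregate. Whether to stratify depends on how engagement tier relates to the campaign.
The imbalance in engagement tier arose from how leads were allocated, not from anything the campaign did; and engagement tier independently affects the outcome. The pooled gap is confounded — condition on engagement tier.
Within each level — warm: 59.5% vs 34.4%; cold: 17.8% vs 9.8% — Campaign T is higher every time.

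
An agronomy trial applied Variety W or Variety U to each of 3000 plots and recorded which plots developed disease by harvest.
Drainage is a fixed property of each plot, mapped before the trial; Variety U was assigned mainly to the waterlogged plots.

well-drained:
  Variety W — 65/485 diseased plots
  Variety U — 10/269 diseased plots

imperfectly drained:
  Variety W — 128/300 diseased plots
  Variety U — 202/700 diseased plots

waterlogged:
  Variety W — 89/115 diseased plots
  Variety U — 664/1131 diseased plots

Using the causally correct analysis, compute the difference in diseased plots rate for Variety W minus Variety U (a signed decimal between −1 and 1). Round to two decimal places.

Within every field drainage level Variety U has the lower rate, yet pooled Variety W does — Simpson's reversal.
Field drainage differs across varietys for reasons unrelated to any effect of the variety itself, and it separately predicts the outcome — a classic confounder. We must compare within field drainage levels.
Adjusting over the population distribution of field drainage: 0.251·(0.134−0.037) + 0.333·(0.427−0.289) + 0.415·(0.774−0.587) = +0.148.

+0.15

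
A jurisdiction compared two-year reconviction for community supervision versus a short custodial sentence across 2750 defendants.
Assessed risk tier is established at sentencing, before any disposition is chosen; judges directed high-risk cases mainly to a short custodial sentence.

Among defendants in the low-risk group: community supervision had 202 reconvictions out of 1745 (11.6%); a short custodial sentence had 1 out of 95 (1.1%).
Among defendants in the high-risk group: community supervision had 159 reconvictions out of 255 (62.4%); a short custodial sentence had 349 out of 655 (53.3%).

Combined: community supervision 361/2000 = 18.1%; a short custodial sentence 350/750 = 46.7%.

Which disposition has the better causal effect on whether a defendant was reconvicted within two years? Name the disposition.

a short custodial sentence

The assessed risk tier-specific comparison favours a short custodial sentence throughout, but the pooled figures favour community supervision. The question is whether to condition on assessed risk tier.
The imbalance in assessed risk tier arose from how defendants were allocated, not from anything the disposition did; and assessed risk tier independently affects the outcome. The pooled gap is confounded — condition on assessed risk tier.
Within each level — low-risk: 11.6% vs 1.1%; high-risk: 62.4% vs 53.3% — a short custodial sentence is lower every time.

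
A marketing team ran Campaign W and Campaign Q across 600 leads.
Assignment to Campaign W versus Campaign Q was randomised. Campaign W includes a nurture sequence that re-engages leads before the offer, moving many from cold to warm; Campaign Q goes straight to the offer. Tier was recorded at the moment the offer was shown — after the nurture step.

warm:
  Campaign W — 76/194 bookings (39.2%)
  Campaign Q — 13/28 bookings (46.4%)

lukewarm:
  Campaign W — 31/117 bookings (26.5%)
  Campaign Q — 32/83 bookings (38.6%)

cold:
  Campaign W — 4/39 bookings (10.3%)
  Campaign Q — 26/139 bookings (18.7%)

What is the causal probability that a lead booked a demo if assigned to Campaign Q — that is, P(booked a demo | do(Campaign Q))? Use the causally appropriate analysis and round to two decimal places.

0.28

The engagement tier-specific comparison favours Campaign Q throughout, but the pooled figures favour Campaign W. The question is whether to condition on engagement tier.
The distribution of engagement tier is itself part of what the campaign does — it is an intermediate outcome. Holding it fixed would remove that part of the effect; the total effect is the pooled difference.
So P(outcome | do(Campaign Q)) is just the pooled rate for Campaign Q: 71/250 = 0.284.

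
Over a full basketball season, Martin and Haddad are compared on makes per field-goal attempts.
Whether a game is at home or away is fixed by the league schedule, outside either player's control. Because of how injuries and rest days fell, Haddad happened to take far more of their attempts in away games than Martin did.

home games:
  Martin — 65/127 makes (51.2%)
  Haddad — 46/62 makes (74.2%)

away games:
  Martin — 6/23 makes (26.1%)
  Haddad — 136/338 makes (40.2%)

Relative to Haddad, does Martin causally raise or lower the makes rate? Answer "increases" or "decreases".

decreases

Haddad is higher inside every game venue stratum but Martin is higher in aggregate. Whether to stratify depends on how game venue relates to the player.
Game venue satisfies the back-door criterion: it is not a descendant of the player, and it blocks the spurious path from player to outcome. Adjusting for it (i.e., using the within-game venue rates) gives the causal effect.
Within each level — home games: 51.2% vs 74.2%; away games: 26.1% vs 40.2% — Haddad is higher every time.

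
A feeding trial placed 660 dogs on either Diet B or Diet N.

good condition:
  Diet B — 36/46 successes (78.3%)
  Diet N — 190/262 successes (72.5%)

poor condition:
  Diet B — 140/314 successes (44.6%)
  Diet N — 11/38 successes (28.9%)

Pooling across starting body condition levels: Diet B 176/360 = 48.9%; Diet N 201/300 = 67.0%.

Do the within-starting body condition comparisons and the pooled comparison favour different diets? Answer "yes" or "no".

yes

Within each starting body condition level (good condition 78.3% vs 72.5%; poor condition 44.6% vs 28.9%), Diet B has the higher rate every time. Pooled: 48.9% vs 67.0% — Diet N has the higher rate overall. The two comparisons disagree.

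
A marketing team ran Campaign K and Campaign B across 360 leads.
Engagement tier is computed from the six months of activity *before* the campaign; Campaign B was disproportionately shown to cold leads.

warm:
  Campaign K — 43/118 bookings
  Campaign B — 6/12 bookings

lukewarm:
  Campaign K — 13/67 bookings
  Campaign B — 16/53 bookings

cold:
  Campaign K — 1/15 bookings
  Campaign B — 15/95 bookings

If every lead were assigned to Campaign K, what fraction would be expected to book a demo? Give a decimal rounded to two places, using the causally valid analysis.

0.22

Since engagement tier is a pre-existing factor (not a product of the campaign) and it affects the outcome on its own, it is a confounder. The stratified rates, not the pooled rate, identify the causal effect.
Standardising Campaign K to the population engagement tier mix: 0.361·43/118 + 0.333·13/67 + 0.306·1/15 = 0.217.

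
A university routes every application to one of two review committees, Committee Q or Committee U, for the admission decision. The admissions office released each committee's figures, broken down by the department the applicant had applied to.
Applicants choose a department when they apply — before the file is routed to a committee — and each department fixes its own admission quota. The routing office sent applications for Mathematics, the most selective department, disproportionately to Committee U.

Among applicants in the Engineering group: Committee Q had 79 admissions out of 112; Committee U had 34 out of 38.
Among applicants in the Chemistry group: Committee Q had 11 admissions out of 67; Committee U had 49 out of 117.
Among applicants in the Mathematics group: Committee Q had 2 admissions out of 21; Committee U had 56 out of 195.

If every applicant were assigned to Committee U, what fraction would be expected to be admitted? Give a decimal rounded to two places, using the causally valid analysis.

Committee U is higher inside every department stratum but Committee Q is higher in aggregate. Whether to stratify depends on how department relates to the review committee.
Department is set before the review committee has any effect — it is not caused by the review committee — and it independently drives the outcome. That makes it a confounder, so the causal comparison is within department levels.
Standardising Committee U to the population department mix: 0.273·34/38 + 0.335·49/117 + 0.393·56/195 = 0.497.

0.50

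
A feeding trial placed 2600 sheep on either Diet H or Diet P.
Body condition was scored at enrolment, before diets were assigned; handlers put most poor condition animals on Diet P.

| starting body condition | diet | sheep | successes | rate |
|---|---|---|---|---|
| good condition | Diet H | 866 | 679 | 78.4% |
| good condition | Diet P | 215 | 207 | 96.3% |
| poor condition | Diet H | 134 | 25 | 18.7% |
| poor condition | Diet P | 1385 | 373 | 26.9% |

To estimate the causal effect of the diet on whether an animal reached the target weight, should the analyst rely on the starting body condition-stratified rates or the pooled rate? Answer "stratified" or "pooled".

stratified

The stratified and pooled comparisons disagree (Diet P wins within each starting body condition; Diet H wins overall), so the answer turns on the causal role of starting body condition.
Since starting body condition is a pre-existing factor (not a product of the diet) and it affects the outcome on its own, it is a confounder. The stratified rates, not the pooled rate, identify the causal effect.
Within each level — good condition: 78.4% vs 96.3%; poor condition: 18.7% vs 26.9% — Diet P is higher every time.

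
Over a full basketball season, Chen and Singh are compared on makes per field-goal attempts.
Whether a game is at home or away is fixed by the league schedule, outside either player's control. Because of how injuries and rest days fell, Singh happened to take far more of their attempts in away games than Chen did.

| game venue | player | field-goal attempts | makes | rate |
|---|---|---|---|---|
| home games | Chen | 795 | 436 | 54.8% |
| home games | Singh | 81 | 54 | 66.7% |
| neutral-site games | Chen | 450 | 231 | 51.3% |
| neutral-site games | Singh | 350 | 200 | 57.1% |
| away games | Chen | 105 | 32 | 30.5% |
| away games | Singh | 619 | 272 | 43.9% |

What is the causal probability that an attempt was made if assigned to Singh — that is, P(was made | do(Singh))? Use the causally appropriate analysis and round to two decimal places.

0.57

The stratified and pooled comparisons disagree (Singh wins within each game venue; Chen wins overall), so the answer turns on the causal role of game venue.
The imbalance in game venue arose from how field-goal attempts were allocated, not from anything the player did; and game venue independently affects the outcome. The pooled gap is confounded — condition on game venue.
Standardising Singh to the population game venue mix: 0.365·54/81 + 0.333·200/350 + 0.302·272/619 = 0.566.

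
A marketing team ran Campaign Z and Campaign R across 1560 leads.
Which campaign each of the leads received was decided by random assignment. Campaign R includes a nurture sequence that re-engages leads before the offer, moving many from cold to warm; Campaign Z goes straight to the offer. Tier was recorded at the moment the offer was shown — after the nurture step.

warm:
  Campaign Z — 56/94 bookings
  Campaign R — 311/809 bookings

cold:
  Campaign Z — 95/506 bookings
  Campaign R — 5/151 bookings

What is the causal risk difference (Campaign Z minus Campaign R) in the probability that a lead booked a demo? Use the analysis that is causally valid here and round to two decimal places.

Because the campaign influences engagement tier, engagement tier is a post-treatment mediator, not a confounder. Stratifying on it would bias the estimate; the causal effect is the crude pooled difference.
The causal difference is the pooled difference: 0.252 − 0.329 = -0.077.

-0.08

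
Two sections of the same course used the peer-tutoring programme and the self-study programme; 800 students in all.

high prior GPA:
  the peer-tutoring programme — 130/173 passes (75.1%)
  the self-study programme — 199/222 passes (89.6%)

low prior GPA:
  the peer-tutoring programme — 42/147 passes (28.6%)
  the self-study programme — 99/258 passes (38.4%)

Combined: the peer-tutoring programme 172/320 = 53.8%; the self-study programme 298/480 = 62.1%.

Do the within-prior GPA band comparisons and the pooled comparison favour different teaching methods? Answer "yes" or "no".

Within each prior GPA band level (high prior GPA 75.1% vs 89.6%; low prior GPA 28.6% vs 38.4%), the self-study programme has the higher rate every time. Pooled: 53.8% vs 62.1% — the self-study programme has the higher rate overall. They agree.

no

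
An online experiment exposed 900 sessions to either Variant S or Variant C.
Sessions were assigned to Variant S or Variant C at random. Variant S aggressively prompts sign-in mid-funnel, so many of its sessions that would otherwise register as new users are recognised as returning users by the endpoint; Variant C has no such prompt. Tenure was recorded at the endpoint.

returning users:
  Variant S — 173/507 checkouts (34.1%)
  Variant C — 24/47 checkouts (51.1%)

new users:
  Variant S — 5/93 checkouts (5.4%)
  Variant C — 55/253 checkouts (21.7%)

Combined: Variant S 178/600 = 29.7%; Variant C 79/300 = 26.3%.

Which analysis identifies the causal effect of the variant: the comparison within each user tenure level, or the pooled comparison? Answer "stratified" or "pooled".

The stratified and pooled comparisons disagree (Variant C wins within each user tenure; Variant S wins overall), so the answer turns on the causal role of user tenure.
User tenure lies on the pathway variant → user tenure → outcome, so adjusting for it blocks the indirect effect. For the total causal effect of variant, use the unadjusted pooled rates.
Pooled: Variant S 29.7% vs Variant C 26.3%; Variant S is higher overall.

pooled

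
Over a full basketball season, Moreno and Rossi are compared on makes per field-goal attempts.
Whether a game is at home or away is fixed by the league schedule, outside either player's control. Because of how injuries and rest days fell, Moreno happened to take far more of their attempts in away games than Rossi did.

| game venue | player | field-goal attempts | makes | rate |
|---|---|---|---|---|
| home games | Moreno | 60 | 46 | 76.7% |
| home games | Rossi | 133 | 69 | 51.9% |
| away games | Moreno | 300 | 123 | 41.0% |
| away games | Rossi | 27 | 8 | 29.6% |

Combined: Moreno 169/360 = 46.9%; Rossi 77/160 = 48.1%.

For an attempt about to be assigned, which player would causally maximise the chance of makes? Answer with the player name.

Moreno is higher inside every game venue stratum but Rossi is higher in aggregate. Whether to stratify depends on how game venue relates to the player.
The imbalance in game venue arose from how field-goal attempts were allocated, not from anything the player did; and game venue independently affects the outcome. The pooled gap is confounded — condition on game venue.
Within each level — home games: 76.7% vs 51.9%; away games: 41.0% vs 29.6% — Moreno is higher every time.

Moreno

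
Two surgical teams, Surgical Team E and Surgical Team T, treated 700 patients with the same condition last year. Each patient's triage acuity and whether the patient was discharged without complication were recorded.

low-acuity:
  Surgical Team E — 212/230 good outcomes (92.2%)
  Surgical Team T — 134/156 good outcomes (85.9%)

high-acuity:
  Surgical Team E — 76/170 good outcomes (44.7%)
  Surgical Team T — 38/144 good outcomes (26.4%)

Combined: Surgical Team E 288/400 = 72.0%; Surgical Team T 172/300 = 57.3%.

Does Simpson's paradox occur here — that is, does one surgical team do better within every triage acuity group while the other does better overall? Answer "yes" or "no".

Within each triage acuity level (low-acuity 92.2% vs 85.9%; high-acuity 44.7% vs 26.4%), Surgical Team E has the higher rate every time. Pooled: 72.0% vs 57.3% — Surgical Team E has the higher rate overall. They agree.

no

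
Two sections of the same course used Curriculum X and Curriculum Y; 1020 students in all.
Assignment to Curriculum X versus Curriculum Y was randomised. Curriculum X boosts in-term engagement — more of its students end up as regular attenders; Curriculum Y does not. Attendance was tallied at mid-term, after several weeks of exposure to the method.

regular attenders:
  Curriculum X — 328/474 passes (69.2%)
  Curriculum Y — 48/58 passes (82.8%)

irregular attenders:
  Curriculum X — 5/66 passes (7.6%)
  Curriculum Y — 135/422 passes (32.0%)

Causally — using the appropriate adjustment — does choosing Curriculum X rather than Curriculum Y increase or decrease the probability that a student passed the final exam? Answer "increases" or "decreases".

Curriculum Y is higher inside every mid-term attendance stratum but Curriculum X is higher in aggregate. Whether to stratify depends on how mid-term attendance relates to the teaching method.
Mid-term attendance lies on the pathway teaching method → mid-term attendance → outcome, so adjusting for it blocks the indirect effect. For the total causal effect of teaching method, use the unadjusted pooled rates.
Pooled: Curriculum X 61.7% vs Curriculum Y 38.1%; Curriculum X is higher overall.

increases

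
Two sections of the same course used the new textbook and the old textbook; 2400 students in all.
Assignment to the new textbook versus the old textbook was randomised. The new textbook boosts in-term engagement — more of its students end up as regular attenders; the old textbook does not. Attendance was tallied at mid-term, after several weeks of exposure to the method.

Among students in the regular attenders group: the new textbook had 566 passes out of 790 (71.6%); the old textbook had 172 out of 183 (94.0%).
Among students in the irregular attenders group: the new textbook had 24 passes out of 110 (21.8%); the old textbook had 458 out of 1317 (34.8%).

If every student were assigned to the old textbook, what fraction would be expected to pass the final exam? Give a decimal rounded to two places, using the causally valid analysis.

Because the teaching method influences mid-term attendance, mid-term attendance is a post-treatment mediator, not a confounder. Stratifying on it would bias the estimate; the causal effect is the crude pooled difference.
So P(outcome | do(the old textbook)) is just the pooled rate for the old textbook: 630/1500 = 0.420.

0.42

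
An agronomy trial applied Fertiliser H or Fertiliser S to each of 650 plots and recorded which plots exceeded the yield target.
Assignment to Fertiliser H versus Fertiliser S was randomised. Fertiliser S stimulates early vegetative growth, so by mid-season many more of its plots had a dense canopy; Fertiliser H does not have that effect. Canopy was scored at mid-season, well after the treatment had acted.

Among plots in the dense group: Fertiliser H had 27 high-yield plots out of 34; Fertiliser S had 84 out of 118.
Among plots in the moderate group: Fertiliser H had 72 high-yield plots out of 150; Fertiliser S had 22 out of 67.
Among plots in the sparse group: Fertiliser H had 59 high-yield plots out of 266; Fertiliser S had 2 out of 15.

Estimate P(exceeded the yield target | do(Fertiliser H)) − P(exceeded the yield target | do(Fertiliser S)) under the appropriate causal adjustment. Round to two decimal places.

-0.19

Stratifying would compare fertilisers among plots the fertilisers themselves sorted into mid-season canopy groups — a form of selection on an intermediate. The unconditioned pooled rates give the total causal effect.
The causal difference is the pooled difference: 0.351 − 0.540 = -0.189.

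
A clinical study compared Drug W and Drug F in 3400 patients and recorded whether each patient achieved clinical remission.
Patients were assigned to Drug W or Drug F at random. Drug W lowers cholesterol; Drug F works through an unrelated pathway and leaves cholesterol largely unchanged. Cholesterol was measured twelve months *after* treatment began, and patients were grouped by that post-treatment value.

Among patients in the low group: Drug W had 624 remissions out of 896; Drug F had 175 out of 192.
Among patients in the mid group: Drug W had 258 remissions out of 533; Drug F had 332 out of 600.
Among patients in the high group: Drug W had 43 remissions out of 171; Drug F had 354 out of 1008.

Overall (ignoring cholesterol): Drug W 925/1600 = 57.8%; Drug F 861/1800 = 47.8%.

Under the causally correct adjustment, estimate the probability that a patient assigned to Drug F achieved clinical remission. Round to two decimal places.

Cholesterol is recorded after the drug and is itself shifted by it — it sits on the causal path from drug to outcome. Conditioning on a mediator would strip out part of the effect we want; the pooled comparison gives the total causal effect.
So P(outcome | do(Drug F)) is just the pooled rate for Drug F: 861/1800 = 0.478.

0.48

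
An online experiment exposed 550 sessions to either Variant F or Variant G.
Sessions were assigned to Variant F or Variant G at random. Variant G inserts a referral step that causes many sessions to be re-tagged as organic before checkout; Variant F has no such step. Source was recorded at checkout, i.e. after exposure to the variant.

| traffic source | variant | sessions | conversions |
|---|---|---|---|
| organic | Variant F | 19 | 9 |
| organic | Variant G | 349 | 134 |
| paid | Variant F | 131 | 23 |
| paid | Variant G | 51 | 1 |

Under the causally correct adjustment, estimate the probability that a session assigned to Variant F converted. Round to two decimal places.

0.21

Traffic source lies on the pathway variant → traffic source → outcome, so adjusting for it blocks the indirect effect. For the total causal effect of variant, use the unadjusted pooled rates.
So P(outcome | do(Variant F)) is just the pooled rate for Variant F: 32/150 = 0.213.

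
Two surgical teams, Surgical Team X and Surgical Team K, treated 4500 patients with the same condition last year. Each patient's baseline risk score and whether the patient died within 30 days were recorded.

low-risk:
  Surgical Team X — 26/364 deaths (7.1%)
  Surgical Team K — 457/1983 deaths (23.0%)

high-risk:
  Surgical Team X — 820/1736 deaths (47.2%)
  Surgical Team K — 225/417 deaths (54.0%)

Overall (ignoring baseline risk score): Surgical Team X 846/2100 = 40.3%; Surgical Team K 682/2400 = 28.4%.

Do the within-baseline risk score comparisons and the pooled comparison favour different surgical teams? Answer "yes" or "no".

yes

Within each baseline risk score level (low-risk 7.1% vs 23.0%; high-risk 47.2% vs 54.0%), Surgical Team X has the lower rate every time. Pooled: 40.3% vs 28.4% — Surgical Team K has the lower rate overall. The two comparisons disagree.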